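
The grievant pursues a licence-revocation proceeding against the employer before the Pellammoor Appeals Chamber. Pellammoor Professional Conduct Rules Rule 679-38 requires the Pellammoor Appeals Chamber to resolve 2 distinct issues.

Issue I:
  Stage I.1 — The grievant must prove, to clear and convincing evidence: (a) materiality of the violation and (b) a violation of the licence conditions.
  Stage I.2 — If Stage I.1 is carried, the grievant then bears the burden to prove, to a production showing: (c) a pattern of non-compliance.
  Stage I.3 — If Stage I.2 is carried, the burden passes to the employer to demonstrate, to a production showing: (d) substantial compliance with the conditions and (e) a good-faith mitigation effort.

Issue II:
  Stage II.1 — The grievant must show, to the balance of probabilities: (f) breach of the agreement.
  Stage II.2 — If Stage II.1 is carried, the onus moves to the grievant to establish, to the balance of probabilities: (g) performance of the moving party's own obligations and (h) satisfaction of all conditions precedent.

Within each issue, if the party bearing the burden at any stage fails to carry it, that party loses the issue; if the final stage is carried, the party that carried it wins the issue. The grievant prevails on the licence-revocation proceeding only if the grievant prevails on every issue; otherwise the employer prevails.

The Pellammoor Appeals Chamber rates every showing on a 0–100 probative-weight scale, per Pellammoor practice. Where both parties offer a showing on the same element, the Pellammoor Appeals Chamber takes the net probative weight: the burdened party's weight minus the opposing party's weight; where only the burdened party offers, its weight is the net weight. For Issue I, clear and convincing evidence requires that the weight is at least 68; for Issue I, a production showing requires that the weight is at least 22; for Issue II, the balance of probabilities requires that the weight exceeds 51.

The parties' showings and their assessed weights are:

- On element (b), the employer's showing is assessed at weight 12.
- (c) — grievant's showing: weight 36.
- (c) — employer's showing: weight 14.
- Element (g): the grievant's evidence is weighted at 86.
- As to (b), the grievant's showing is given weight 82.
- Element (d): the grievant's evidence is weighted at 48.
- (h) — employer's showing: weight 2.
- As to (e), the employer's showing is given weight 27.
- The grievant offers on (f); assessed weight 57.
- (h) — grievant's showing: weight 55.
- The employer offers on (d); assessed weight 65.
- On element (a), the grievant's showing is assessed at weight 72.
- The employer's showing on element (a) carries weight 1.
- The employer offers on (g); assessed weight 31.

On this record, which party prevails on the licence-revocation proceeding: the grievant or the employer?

grievant

— Issue I —
At Stage I.1 the grievant must meet clear and convincing evidence (weight is at least 68): on (a) the weight is 72 less the opposing 1 gives net 71, which does reach 68, so (a) meets the standard; on (b) the weight is 82 less the opposing 12 gives net 70, which does reach 68, so (b) meets the standard.
  Stage I.1 is satisfied; the grievant continues to bear the burden.
At Stage I.2 the grievant must meet a production showing (weight is at least 22): on (c) the weight is 36 less the opposing 14 gives net 22, ≥ 22, so (c) meets the standard.
  Stage I.2 carried; the burden shifts to the employer.
At Stage I.3 the employer must meet a production showing (weight is at least 22): on (d) the weight is 65 less the opposing 48 gives net 17, < 22, so (d) does not meet the standard; on (e) the weight is 27, ≥ 22, so (e) meets the standard.
  The employer does not carry Stage I.3.
The grievant prevails on this issue.
— Issue II —
At Stage II.1 the grievant must meet the balance of probabilities (weight exceeds 51): on (f) the weight is 57, which does exceed 51, so (f) meets the standard.
  Stage II.1 is satisfied; the grievant continues to bear the burden.
At Stage II.2 the grievant must meet the balance of probabilities (weight exceeds 51): on (g) the weight is 86 less the opposing 31 gives net 55, > 51, so (g) meets the standard; on (h) the weight is 55 less the opposing 2 gives net 53, which does exceed 51, so (h) meets the standard.
  All elements met at the final stage.
Every stage carried; the grievant prevails on this issue.
Per-issue: Issue I → grievant; Issue II → grievant. The grievant must prevail on every issue; overall, the grievant prevails.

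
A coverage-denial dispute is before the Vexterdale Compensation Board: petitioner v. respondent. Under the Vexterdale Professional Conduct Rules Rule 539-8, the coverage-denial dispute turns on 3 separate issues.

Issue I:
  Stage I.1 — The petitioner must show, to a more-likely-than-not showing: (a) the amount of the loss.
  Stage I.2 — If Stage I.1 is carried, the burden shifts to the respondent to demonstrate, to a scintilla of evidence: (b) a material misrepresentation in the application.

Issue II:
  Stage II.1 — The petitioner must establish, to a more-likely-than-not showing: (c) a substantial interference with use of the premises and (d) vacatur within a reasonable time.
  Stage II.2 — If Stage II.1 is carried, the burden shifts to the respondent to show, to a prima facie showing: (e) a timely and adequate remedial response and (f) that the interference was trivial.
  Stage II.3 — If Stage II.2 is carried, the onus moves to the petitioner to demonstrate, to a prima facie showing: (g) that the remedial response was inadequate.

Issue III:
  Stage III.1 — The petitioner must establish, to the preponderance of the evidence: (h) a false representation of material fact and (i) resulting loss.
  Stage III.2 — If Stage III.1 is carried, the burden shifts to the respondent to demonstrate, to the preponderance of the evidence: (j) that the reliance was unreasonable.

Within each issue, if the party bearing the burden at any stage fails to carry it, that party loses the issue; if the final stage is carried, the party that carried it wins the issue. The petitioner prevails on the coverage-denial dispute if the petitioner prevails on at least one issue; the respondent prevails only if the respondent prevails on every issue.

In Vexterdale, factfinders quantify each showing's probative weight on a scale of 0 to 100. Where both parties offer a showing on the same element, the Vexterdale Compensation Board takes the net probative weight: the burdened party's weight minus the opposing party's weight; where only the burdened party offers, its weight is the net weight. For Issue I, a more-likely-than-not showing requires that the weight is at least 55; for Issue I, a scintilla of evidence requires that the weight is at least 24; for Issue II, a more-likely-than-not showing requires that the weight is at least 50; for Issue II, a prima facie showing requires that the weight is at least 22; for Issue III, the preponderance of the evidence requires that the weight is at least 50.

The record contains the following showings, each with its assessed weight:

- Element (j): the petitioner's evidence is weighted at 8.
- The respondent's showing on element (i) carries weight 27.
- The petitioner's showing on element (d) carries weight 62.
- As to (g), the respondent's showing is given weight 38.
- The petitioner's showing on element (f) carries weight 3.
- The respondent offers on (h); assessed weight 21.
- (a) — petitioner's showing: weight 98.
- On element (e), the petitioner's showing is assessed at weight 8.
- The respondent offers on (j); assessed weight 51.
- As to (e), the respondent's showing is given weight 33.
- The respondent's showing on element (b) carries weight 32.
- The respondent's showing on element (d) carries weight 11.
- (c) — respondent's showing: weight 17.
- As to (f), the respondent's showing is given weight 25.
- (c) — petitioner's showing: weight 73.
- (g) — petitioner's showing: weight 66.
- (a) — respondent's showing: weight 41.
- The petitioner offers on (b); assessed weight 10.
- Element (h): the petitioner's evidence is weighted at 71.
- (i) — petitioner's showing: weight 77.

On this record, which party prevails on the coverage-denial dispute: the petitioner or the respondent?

— Issue I —
Stage I.1 — burden on petitioner; standard: a more-likely-than-not showing (weight is at least 55).
    (a): 98 − 41 = 57 ≥ 55 [met]
  Stage I.1 is satisfied; the onus moves to the respondent.
Stage I.2 — burden on respondent; standard: a scintilla of evidence (weight is at least 24).
    (b): 32 − 10 = 22 < 24 [not met]
  Not every element is met, so the respondent fails to carry Stage I.2.
The analysis ends at Stage I.2; the petitioner prevails on this issue.
— Issue II —
Stage II.1 — burden on petitioner; standard: a more-likely-than-not showing (weight is at least 50).
    (c): 73 − 17 = 56 ≥ 50 [met]
    (d): 62 − 11 = 51 ≥ 50 [met]
  Stage II.1 carried; the burden shifts to the respondent.
Stage II.2 — burden on respondent; standard: a prima facie showing (weight is at least 22).
    (e): 33 − 8 = 25 ≥ 22 [met]
    (f): 25 − 3 = 22 ≥ 22 [met]
  Stage II.2 is satisfied; the onus moves to the petitioner.
Stage II.3 — burden on petitioner; standard: a prima facie showing (weight is at least 22).
    (g): 66 − 38 = 28 ≥ 22 [met]
  All elements met at the final stage.
Every stage carried; the petitioner prevails on this issue.
— Issue III —
Stage III.1 — burden on petitioner; standard: the preponderance of the evidence (weight is at least 50).
    (h): 71 − 21 = 50 ≥ 50 [met]
    (i): 77 − 27 = 50 ≥ 50 [met]
  All elements met. The burden passes to the respondent.
Stage III.2 — burden on respondent; standard: the preponderance of the evidence (weight is at least 50).
    (j): 51 − 8 = 43 < 50 [not met]
  Not every element is met, so the respondent fails to carry Stage III.2.
The petitioner prevails on this issue.
Per-issue: Issue I → petitioner; Issue II → petitioner; Issue III → petitioner. The petitioner must prevail on at least one issue; overall, the petitioner prevails.

petitioner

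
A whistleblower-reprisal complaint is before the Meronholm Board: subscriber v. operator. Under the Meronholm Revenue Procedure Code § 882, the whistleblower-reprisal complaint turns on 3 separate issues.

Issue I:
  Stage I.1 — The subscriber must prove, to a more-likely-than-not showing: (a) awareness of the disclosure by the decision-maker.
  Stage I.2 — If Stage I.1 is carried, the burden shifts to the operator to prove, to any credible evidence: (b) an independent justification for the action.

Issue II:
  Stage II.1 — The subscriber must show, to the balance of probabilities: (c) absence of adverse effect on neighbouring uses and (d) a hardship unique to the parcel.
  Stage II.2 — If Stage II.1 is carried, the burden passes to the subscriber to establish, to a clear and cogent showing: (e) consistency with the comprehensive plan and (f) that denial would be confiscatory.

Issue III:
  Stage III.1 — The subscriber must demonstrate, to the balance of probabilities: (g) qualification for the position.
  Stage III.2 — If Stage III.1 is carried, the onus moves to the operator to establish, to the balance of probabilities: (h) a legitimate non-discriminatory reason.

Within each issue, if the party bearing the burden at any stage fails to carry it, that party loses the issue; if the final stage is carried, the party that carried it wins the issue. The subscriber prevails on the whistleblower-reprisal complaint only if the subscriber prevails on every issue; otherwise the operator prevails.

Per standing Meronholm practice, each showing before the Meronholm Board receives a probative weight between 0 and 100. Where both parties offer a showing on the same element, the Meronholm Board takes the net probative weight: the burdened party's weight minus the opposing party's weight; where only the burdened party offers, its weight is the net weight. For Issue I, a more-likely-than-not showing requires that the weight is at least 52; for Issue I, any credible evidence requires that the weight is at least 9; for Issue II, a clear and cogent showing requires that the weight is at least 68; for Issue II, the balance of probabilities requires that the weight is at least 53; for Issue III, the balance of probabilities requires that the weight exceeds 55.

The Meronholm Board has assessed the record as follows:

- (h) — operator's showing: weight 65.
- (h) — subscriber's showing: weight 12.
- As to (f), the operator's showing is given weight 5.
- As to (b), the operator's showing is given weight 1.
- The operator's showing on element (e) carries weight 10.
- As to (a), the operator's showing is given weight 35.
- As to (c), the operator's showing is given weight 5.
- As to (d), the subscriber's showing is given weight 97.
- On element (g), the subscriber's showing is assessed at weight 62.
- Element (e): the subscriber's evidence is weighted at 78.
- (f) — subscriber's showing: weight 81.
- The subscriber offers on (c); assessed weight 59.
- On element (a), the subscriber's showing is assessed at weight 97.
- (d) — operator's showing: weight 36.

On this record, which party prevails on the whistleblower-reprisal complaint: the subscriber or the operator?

subscriber

— Issue I —
Stage I.1 — burden on subscriber; standard: a more-likely-than-not showing (weight is at least 52).
    (a): 97 − 35 = 62 ≥ 52 [met]
  Stage I.1 is satisfied; the onus moves to the operator.
Stage I.2 — burden on operator; standard: any credible evidence (weight is at least 9).
    (b): 1 < 9 [not met]
  The operator does not carry Stage I.2.
The analysis ends at Stage I.2; the subscriber prevails on this issue.
— Issue II —
Stage II.1 — burden on subscriber; standard: the balance of probabilities (weight is at least 53).
    (c): 59 − 5 = 54 ≥ 53 [met]
    (d): 97 − 36 = 61 ≥ 53 [met]
  Stage II.1 is satisfied; the subscriber continues to bear the burden.
Stage II.2 — burden on subscriber; standard: a clear and cogent showing (weight is at least 68).
    (e): 78 − 10 = 68 ≥ 68 [met]
    (f): 81 − 5 = 76 ≥ 68 [met]
  All elements met at the final stage.
All stages carried — the subscriber prevails on this issue.
— Issue III —
Stage III.1 — burden on subscriber; standard: the balance of probabilities (weight exceeds 55).
    (g): 62 > 55 [met]
  The subscriber carries Stage III.1; the operator now bears the burden.
Stage III.2 — burden on operator; standard: the balance of probabilities (weight exceeds 55).
    (h): 65 − 12 = 53 ≤ 55 [not met]
  Not every element is met, so the operator fails to carry Stage III.2.
The analysis ends at Stage III.2; the subscriber prevails on this issue.
Per-issue: Issue I → subscriber; Issue II → subscriber; Issue III → subscriber. The subscriber must prevail on every issue; overall, the subscriber prevails.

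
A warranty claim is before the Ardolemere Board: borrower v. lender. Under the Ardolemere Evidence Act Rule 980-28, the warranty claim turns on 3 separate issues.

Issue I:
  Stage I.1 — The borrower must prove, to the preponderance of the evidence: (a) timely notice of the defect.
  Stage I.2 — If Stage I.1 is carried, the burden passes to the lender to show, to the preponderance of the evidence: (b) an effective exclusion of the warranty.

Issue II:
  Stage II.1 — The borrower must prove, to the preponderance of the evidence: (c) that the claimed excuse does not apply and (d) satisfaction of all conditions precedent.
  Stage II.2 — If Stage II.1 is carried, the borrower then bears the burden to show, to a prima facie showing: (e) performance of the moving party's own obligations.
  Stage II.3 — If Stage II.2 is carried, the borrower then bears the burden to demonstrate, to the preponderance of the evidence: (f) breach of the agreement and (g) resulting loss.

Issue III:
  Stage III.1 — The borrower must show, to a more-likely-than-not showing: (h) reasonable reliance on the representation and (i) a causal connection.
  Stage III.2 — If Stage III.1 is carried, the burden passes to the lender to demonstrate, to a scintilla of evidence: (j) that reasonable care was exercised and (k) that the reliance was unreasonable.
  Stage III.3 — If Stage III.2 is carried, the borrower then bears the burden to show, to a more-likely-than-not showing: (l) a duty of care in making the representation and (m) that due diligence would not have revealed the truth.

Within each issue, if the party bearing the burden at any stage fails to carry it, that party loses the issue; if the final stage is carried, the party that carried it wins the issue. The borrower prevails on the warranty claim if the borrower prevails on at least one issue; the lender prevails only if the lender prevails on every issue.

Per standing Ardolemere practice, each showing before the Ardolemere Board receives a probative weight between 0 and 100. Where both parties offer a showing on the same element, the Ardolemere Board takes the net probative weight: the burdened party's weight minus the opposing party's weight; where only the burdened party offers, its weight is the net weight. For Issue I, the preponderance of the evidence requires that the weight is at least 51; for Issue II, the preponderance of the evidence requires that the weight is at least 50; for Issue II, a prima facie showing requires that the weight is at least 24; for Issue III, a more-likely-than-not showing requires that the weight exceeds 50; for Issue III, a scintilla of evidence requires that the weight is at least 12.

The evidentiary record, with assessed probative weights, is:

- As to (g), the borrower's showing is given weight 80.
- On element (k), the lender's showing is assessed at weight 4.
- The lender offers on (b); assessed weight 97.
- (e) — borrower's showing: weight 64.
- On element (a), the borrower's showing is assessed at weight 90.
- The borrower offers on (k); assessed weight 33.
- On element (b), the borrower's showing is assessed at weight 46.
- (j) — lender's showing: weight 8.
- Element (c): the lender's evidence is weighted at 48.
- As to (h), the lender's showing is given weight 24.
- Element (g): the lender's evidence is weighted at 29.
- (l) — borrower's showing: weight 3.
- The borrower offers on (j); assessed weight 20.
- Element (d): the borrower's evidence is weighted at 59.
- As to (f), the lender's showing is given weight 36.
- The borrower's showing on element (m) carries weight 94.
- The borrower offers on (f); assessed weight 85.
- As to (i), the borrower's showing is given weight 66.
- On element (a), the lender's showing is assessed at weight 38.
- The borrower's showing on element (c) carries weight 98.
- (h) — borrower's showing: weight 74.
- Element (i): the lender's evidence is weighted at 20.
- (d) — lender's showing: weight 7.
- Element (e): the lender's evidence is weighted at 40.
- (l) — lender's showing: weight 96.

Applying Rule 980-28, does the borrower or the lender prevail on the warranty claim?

lender

— Issue I —
Stage I.1 — burden on borrower; standard: the preponderance of the evidence (weight is at least 51).
    (a): 90 − 38 = 52 ≥ 51 [met]
  Stage I.1 is satisfied; the onus moves to the lender.
Stage I.2 — burden on lender; standard: the preponderance of the evidence (weight is at least 51).
    (b): 97 − 46 = 51 ≥ 51 [met]
  All elements met at the final stage.
Every stage carried; the lender prevails on this issue.
— Issue II —
At Stage II.1 the borrower must meet the preponderance of the evidence (weight is at least 50): on (c) the weight is 98 less the opposing 48 gives net 50, which does reach 50, so (c) meets the standard; on (d) the weight is 59 less the opposing 7 gives net 52, which does reach 50, so (d) meets the standard.
  Stage II.1 is satisfied; the borrower continues to bear the burden.
At Stage II.2 the borrower must meet a prima facie showing (weight is at least 24): on (e) the weight is 64 less the opposing 40 gives net 24, ≥ 24, so (e) meets the standard.
  All elements met. The borrower retains the burden for Stage II.3.
At Stage II.3 the borrower must meet the preponderance of the evidence (weight is at least 50): on (f) the weight is 85 less the opposing 36 gives net 49, < 50, so (f) does not meet the standard; on (g) the weight is 80 less the opposing 29 gives net 51, ≥ 50, so (g) meets the standard.
  Stage II.3 not carried; the borrower fails its burden.
The lender prevails on this issue.
— Issue III —
At Stage III.1 the borrower must meet a more-likely-than-not showing (weight exceeds 50): on (h) the weight is 74 less the opposing 24 gives net 50, which does not exceed 50, so (h) does not meet the standard; on (i) the weight is 66 less the opposing 20 gives net 46, ≤ 50, so (i) does not meet the standard.
  The borrower does not carry Stage III.1.
The analysis ends at Stage III.1; the lender prevails on this issue.
Per-issue: Issue I → lender; Issue II → lender; Issue III → lender. The borrower must prevail on at least one issue; overall, the lender prevails.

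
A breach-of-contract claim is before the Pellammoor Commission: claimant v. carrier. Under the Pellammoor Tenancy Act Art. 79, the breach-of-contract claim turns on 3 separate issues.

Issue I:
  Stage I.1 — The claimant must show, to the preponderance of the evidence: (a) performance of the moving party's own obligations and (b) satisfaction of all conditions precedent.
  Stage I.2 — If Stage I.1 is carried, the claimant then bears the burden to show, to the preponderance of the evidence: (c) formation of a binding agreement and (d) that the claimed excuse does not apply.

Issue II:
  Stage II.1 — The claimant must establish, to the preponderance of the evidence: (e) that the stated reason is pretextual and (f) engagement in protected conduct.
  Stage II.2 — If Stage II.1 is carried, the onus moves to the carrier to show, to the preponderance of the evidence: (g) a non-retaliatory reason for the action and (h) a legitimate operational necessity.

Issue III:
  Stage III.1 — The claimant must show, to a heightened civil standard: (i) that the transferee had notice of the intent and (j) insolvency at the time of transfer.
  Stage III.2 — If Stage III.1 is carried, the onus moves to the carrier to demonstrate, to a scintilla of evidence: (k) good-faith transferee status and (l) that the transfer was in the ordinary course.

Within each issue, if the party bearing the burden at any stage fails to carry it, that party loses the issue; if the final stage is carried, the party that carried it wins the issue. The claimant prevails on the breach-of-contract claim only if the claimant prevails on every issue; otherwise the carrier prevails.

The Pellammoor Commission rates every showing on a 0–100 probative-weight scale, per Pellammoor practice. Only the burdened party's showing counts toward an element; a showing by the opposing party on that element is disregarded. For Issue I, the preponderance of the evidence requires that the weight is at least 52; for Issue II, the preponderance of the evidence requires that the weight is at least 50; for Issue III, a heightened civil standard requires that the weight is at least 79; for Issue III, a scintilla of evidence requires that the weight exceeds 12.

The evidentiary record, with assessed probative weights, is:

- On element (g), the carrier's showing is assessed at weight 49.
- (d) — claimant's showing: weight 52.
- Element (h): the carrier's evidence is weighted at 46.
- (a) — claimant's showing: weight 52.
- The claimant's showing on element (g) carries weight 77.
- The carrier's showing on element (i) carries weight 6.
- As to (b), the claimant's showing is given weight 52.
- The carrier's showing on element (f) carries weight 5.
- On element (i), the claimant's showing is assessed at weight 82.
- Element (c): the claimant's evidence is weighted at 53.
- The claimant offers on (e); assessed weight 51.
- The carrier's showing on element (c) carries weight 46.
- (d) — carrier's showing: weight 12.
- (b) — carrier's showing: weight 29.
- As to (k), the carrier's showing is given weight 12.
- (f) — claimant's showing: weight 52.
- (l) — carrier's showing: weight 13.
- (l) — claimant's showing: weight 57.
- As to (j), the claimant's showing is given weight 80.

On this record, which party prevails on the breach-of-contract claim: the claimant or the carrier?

— Issue I —
Stage I.1 — burden on claimant; standard: the preponderance of the evidence (weight is at least 52).
    (a): 52 ≥ 52 [met]
    (b): 52 (carrier's 29 disregarded) ≥ 52 [met]
  Stage I.1 is satisfied; the claimant continues to bear the burden.
Stage I.2 — burden on claimant; standard: the preponderance of the evidence (weight is at least 52).
    (c): 53 (carrier's 46 disregarded) ≥ 52 [met]
    (d): 52 (carrier's 12 disregarded) ≥ 52 [met]
  The claimant carries the last stage.
With every stage satisfied, the claimant prevails on this issue.
— Issue II —
Stage II.1 — burden on claimant; standard: the preponderance of the evidence (weight is at least 50).
    (e): 51 ≥ 50 [met]
    (f): 52 (carrier's 5 disregarded) ≥ 50 [met]
  All elements met. The burden passes to the carrier.
Stage II.2 — burden on carrier; standard: the preponderance of the evidence (weight is at least 50).
    (g): 49 (claimant's 77 disregarded) < 50 [not met]
    (h): 46 < 50 [not met]
  Not every element is met, so the carrier fails to carry Stage II.2.
So the claimant prevails on this issue.
— Issue III —
Stage III.1 (claimant, a heightened civil standard, weight is at least 79): (i) 82 (carrier's 6 disregarded) ≥ 79 — meets; (j) 80 ≥ 79 — meets.
  All elements met. The burden passes to the carrier.
Stage III.2 (carrier, a scintilla of evidence, weight exceeds 12): (k) 12 ≤ 12 — fails; (l) 13 (claimant's 57 disregarded) > 12 — meets.
  The carrier does not carry Stage III.2.
So the claimant prevails on this issue.
Per-issue: Issue I → claimant; Issue II → claimant; Issue III → claimant. The claimant must prevail on every issue; overall, the claimant prevails.

claimant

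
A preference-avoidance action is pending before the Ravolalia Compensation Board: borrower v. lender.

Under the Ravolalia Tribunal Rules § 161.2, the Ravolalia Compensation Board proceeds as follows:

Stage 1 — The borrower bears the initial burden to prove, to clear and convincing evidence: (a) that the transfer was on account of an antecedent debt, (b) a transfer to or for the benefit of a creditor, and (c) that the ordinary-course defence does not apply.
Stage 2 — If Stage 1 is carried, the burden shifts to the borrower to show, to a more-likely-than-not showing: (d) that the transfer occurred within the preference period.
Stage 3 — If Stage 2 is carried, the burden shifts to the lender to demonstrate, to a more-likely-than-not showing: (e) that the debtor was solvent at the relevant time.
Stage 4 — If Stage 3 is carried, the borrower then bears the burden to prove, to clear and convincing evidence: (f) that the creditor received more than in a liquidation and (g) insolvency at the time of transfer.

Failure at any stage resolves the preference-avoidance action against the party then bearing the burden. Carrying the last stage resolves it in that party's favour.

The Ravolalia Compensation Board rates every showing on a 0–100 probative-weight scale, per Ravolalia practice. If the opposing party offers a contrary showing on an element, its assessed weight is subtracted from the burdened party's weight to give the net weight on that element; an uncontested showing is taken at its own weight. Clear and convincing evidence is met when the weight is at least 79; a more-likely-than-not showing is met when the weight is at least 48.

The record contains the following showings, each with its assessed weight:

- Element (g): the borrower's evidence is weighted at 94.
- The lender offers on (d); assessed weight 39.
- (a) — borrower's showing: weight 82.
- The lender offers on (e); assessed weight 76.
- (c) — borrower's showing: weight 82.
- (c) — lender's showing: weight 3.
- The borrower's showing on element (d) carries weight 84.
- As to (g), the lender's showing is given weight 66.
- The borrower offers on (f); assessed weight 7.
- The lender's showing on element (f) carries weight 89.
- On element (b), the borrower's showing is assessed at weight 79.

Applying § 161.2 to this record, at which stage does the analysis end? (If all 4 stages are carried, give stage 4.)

Stage 1 (borrower, clear and convincing evidence, weight is at least 79): (a) 82 ≥ 79 — meets; (b) 79 ≥ 79 — meets; (c) net 82−3=79 ≥ 79 — meets.
  All elements met. The borrower retains the burden for Stage 2.
Stage 2 (borrower, a more-likely-than-not showing, weight is at least 48): (d) net 84−39=45 < 48 — fails.
  The borrower does not carry Stage 2.
So the lender prevails.

stage 2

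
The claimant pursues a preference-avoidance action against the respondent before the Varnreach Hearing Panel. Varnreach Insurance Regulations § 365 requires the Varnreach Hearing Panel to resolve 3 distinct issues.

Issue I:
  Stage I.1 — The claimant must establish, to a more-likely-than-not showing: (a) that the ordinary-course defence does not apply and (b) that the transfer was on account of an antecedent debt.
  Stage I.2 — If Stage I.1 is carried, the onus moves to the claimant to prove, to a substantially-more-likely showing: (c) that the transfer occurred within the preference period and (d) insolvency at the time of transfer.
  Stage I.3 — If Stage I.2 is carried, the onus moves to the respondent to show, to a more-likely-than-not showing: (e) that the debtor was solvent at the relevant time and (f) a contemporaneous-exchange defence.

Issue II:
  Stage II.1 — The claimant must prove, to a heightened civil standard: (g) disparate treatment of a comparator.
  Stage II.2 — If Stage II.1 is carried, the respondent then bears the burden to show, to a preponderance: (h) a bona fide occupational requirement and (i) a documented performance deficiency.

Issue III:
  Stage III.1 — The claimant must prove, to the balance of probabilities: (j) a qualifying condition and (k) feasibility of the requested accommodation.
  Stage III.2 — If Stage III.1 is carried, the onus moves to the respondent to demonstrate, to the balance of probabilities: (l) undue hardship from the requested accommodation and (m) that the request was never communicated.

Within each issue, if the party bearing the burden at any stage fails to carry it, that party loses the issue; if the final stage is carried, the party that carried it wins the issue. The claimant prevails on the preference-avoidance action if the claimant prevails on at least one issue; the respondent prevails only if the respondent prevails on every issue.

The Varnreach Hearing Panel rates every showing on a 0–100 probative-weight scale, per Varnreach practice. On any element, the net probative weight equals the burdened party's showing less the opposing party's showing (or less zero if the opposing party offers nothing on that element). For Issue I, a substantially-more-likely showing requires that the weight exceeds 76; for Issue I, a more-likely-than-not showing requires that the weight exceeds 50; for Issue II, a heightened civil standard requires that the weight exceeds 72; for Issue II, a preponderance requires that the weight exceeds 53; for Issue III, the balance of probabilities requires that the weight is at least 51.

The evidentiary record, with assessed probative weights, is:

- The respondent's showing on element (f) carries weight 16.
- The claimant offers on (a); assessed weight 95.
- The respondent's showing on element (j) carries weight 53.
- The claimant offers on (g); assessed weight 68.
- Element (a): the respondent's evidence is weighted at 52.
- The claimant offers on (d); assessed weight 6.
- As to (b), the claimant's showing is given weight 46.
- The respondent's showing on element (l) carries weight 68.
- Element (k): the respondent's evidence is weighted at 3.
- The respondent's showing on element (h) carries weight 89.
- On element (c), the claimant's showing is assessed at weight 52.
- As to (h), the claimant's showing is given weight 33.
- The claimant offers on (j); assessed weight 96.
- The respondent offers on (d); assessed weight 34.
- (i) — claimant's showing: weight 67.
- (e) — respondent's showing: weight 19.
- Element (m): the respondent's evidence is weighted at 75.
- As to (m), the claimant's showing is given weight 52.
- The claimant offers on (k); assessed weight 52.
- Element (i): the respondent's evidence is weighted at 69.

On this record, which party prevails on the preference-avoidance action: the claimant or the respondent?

respondent

— Issue I —
At Stage I.1 the claimant must meet a more-likely-than-not showing (weight exceeds 50): on (a) the weight is 95 less the opposing 52 gives net 43, ≤ 50, so (a) does not meet the standard; on (b) the weight is 46, which does not exceed 50, so (b) does not meet the standard.
  Stage I.1 not carried; the claimant fails its burden.
The respondent prevails on this issue.
— Issue II —
At Stage II.1 the claimant must meet a heightened civil standard (weight exceeds 72): on (g) the weight is 68, ≤ 72, so (g) does not meet the standard.
  Stage II.1 not carried; the claimant fails its burden.
The analysis ends at Stage II.1; the respondent prevails on this issue.
— Issue III —
Stage III.1 — burden on claimant; standard: the balance of probabilities (weight is at least 51).
    (j): 96 − 53 = 43 < 51 [not met]
    (k): 52 − 3 = 49 < 51 [not met]
  The claimant does not carry Stage III.1.
So the respondent prevails on this issue.
Per-issue: Issue I → respondent; Issue II → respondent; Issue III → respondent. The claimant must prevail on at least one issue; overall, the respondent prevails.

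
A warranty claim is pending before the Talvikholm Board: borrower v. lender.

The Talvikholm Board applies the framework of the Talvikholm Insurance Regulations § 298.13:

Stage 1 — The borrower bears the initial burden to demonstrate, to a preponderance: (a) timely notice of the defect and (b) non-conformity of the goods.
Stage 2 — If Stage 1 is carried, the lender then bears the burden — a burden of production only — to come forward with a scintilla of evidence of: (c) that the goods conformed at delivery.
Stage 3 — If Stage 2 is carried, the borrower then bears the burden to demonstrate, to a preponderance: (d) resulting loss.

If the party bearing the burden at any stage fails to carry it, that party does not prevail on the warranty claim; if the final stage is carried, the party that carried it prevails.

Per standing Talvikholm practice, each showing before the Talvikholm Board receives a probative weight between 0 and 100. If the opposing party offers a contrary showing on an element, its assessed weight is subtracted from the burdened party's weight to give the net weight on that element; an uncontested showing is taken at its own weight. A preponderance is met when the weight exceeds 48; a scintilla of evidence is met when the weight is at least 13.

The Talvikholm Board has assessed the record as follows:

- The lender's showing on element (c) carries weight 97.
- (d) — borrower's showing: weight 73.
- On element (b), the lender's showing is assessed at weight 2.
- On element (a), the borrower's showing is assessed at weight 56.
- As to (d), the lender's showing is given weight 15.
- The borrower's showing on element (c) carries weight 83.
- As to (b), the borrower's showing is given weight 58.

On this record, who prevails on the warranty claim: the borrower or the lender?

Stage 1 — burden on borrower; standard: a preponderance (weight exceeds 48).
    (a): 56 > 48 [met]
    (b): 58 − 2 = 56 > 48 [met]
  Stage 1 carried; the burden shifts to the lender.
Stage 2 — burden on lender; standard: a scintilla of evidence (weight is at least 13).
    (c): 97 − 83 = 14 ≥ 13 [met]
  All elements met. The burden passes to the borrower.
Stage 3 — burden on borrower; standard: a preponderance (weight exceeds 48).
    (d): 73 − 15 = 58 > 48 [met]
  Stage 3 carried; the final stage is satisfied.
Every stage carried; the borrower prevails.

borrower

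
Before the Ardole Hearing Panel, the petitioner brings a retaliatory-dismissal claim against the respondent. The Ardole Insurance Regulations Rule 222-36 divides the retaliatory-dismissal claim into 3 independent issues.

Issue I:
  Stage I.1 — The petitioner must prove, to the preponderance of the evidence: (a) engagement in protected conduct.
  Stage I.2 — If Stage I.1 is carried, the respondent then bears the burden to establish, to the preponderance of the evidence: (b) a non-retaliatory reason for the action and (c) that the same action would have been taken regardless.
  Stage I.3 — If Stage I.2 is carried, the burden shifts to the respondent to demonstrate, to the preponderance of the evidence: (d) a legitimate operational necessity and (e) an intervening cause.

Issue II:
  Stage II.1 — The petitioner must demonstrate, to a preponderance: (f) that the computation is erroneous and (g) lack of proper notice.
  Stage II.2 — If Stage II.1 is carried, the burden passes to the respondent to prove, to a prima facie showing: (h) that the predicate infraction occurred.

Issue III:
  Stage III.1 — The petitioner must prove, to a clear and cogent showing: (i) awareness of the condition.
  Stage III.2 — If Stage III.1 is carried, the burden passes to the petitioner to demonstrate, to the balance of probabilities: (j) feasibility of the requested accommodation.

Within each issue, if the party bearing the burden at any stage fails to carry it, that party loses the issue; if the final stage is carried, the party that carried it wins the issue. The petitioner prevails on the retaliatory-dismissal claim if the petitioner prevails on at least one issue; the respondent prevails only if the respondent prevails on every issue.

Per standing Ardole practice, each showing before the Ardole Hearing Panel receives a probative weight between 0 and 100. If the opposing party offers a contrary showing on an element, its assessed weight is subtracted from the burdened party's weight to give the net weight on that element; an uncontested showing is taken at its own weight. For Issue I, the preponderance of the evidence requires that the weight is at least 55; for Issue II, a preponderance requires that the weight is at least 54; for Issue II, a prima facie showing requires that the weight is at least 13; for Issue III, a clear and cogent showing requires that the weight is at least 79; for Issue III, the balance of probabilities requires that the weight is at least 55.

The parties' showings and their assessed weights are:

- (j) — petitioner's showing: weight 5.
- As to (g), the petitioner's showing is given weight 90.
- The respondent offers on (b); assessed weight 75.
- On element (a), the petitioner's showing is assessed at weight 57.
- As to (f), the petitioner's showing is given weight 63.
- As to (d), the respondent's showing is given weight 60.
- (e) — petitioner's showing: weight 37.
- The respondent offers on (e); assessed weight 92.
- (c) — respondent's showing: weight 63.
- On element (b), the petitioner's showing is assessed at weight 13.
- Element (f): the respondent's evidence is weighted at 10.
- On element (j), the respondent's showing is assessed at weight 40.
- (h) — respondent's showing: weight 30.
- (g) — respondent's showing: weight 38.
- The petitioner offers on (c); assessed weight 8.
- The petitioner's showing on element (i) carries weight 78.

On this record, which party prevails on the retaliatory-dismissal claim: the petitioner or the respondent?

respondent

— Issue I —
At Stage I.1 the petitioner must meet the preponderance of the evidence (weight is at least 55): on (a) the weight is 57, ≥ 55, so (a) meets the standard.
  All elements met. The burden passes to the respondent.
At Stage I.2 the respondent must meet the preponderance of the evidence (weight is at least 55): on (b) the weight is 75 less the opposing 13 gives net 62, which does reach 55, so (b) meets the standard; on (c) the weight is 63 less the opposing 8 gives net 55, ≥ 55, so (c) meets the standard.
  All elements met. The respondent retains the burden for Stage I.3.
At Stage I.3 the respondent must meet the preponderance of the evidence (weight is at least 55): on (d) the weight is 60, which does reach 55, so (d) meets the standard; on (e) the weight is 92 less the opposing 37 gives net 55, ≥ 55, so (e) meets the standard.
  All elements met at the final stage.
All stages carried — the respondent prevails on this issue.
— Issue II —
At Stage II.1 the petitioner must meet a preponderance (weight is at least 54): on (f) the weight is 63 less the opposing 10 gives net 53, which does not reach 54, so (f) does not meet the standard; on (g) the weight is 90 less the opposing 38 gives net 52, which does not reach 54, so (g) does not meet the standard.
  Not every element is met, so the petitioner fails to carry Stage II.1.
So the respondent prevails on this issue.
— Issue III —
Stage III.1 (petitioner, a clear and cogent showing, weight is at least 79): (i) 78 < 79 — fails.
  The petitioner does not carry Stage III.1.
So the respondent prevails on this issue.
Per-issue: Issue I → respondent; Issue II → respondent; Issue III → respondent. The petitioner must prevail on at least one issue; overall, the respondent prevails.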